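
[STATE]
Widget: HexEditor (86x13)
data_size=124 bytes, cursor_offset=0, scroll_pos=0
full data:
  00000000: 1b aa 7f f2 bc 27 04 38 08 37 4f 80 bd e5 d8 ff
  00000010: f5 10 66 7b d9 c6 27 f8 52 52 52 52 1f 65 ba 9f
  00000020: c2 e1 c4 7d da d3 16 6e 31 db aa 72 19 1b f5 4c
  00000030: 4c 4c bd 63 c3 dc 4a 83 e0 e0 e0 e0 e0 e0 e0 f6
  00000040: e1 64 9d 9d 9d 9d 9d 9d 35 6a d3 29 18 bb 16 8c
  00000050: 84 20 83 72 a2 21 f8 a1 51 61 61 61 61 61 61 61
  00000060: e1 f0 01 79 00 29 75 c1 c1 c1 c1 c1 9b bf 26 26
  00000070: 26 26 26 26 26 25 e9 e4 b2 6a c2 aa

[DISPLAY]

00000000  1B aa 7f f2 bc 27 04 38  08 37 4f 80 bd e5 d8 ff  |.....'.8.7O.....|        
00000010  f5 10 66 7b d9 c6 27 f8  52 52 52 52 1f 65 ba 9f  |..f{..'.RRRR.e..|        
00000020  c2 e1 c4 7d da d3 16 6e  31 db aa 72 19 1b f5 4c  |...}...n1..r...L|        
00000030  4c 4c bd 63 c3 dc 4a 83  e0 e0 e0 e0 e0 e0 e0 f6  |LL.c..J.........|        
00000040  e1 64 9d 9d 9d 9d 9d 9d  35 6a d3 29 18 bb 16 8c  |.d......5j.)....|        
00000050  84 20 83 72 a2 21 f8 a1  51 61 61 61 61 61 61 61  |. .r.!..Qaaaaaaa|        
00000060  e1 f0 01 79 00 29 75 c1  c1 c1 c1 c1 9b bf 26 26  |...y.)u.......&&|        
00000070  26 26 26 26 26 25 e9 e4  b2 6a c2 aa              |&&&&&%...j..    |        
                                                                                      
                                                                                      
                                                                                      
                                                                                      
                                                                                      


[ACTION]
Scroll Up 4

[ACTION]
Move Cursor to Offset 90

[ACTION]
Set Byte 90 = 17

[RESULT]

00000000  1b aa 7f f2 bc 27 04 38  08 37 4f 80 bd e5 d8 ff  |.....'.8.7O.....|        
00000010  f5 10 66 7b d9 c6 27 f8  52 52 52 52 1f 65 ba 9f  |..f{..'.RRRR.e..|        
00000020  c2 e1 c4 7d da d3 16 6e  31 db aa 72 19 1b f5 4c  |...}...n1..r...L|        
00000030  4c 4c bd 63 c3 dc 4a 83  e0 e0 e0 e0 e0 e0 e0 f6  |LL.c..J.........|        
00000040  e1 64 9d 9d 9d 9d 9d 9d  35 6a d3 29 18 bb 16 8c  |.d......5j.)....|        
00000050  84 20 83 72 a2 21 f8 a1  51 61 17 61 61 61 61 61  |. .r.!..Qa.aaaaa|        
00000060  e1 f0 01 79 00 29 75 c1  c1 c1 c1 c1 9b bf 26 26  |...y.)u.......&&|        
00000070  26 26 26 26 26 25 e9 e4  b2 6a c2 aa              |&&&&&%...j..    |        
                                                                                      
                                                                                      
                                                                                      
                                                                                      
                                                                                      


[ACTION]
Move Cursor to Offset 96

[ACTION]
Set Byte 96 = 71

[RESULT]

00000000  1b aa 7f f2 bc 27 04 38  08 37 4f 80 bd e5 d8 ff  |.....'.8.7O.....|        
00000010  f5 10 66 7b d9 c6 27 f8  52 52 52 52 1f 65 ba 9f  |..f{..'.RRRR.e..|        
00000020  c2 e1 c4 7d da d3 16 6e  31 db aa 72 19 1b f5 4c  |...}...n1..r...L|        
00000030  4c 4c bd 63 c3 dc 4a 83  e0 e0 e0 e0 e0 e0 e0 f6  |LL.c..J.........|        
00000040  e1 64 9d 9d 9d 9d 9d 9d  35 6a d3 29 18 bb 16 8c  |.d......5j.)....|        
00000050  84 20 83 72 a2 21 f8 a1  51 61 17 61 61 61 61 61  |. .r.!..Qa.aaaaa|        
00000060  71 f0 01 79 00 29 75 c1  c1 c1 c1 c1 9b bf 26 26  |q..y.)u.......&&|        
00000070  26 26 26 26 26 25 e9 e4  b2 6a c2 aa              |&&&&&%...j..    |        
                                                                                      
                                                                                      
                                                                                      
                                                                                      
                                                                                      


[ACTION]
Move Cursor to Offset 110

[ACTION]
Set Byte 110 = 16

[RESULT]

00000000  1b aa 7f f2 bc 27 04 38  08 37 4f 80 bd e5 d8 ff  |.....'.8.7O.....|        
00000010  f5 10 66 7b d9 c6 27 f8  52 52 52 52 1f 65 ba 9f  |..f{..'.RRRR.e..|        
00000020  c2 e1 c4 7d da d3 16 6e  31 db aa 72 19 1b f5 4c  |...}...n1..r...L|        
00000030  4c 4c bd 63 c3 dc 4a 83  e0 e0 e0 e0 e0 e0 e0 f6  |LL.c..J.........|        
00000040  e1 64 9d 9d 9d 9d 9d 9d  35 6a d3 29 18 bb 16 8c  |.d......5j.)....|        
00000050  84 20 83 72 a2 21 f8 a1  51 61 17 61 61 61 61 61  |. .r.!..Qa.aaaaa|        
00000060  71 f0 01 79 00 29 75 c1  c1 c1 c1 c1 9b bf 16 26  |q..y.)u........&|        
00000070  26 26 26 26 26 25 e9 e4  b2 6a c2 aa              |&&&&&%...j..    |        
                                                                                      
                                                                                      
                                                                                      
                                                                                      
                                                                                      


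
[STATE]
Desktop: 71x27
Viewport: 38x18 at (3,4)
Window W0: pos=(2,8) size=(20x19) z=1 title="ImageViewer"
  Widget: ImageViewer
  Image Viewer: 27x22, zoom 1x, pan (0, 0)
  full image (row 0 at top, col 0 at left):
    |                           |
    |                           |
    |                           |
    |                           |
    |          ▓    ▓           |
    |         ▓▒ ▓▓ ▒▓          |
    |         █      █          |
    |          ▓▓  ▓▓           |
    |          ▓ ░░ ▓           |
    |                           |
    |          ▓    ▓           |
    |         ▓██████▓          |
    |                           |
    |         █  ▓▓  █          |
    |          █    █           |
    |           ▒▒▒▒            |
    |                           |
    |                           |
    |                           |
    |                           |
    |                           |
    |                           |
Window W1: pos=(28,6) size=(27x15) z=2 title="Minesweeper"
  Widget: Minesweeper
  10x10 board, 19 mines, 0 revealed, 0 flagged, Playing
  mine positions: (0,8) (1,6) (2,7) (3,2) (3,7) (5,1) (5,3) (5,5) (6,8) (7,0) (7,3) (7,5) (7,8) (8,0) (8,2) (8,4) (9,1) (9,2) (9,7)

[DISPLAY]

                                      
                                      
                         ┏━━━━━━━━━━━━
                         ┃ Minesweeper
━━━━━━━━━━━━━━━━━━┓      ┠────────────
 ImageViewer      ┃      ┃■■■■■■■■■■  
──────────────────┨      ┃■■■■■■■■■■  
                  ┃      ┃■■■■■■■■■■  
                  ┃      ┃■■■■■■■■■■  
                  ┃      ┃■■■■■■■■■■  
                  ┃      ┃■■■■■■■■■■  
          ▓    ▓  ┃      ┃■■■■■■■■■■  
         ▓▒ ▓▓ ▒▓ ┃      ┃■■■■■■■■■■  
         █      █ ┃      ┃■■■■■■■■■■  
          ▓▓  ▓▓  ┃      ┃■■■■■■■■■■  
          ▓ ░░ ▓  ┃      ┃            
                  ┃      ┗━━━━━━━━━━━━
          ▓    ▓  ┃                   


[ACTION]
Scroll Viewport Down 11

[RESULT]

 ImageViewer      ┃      ┃■■■■■■■■■■  
──────────────────┨      ┃■■■■■■■■■■  
                  ┃      ┃■■■■■■■■■■  
                  ┃      ┃■■■■■■■■■■  
                  ┃      ┃■■■■■■■■■■  
                  ┃      ┃■■■■■■■■■■  
          ▓    ▓  ┃      ┃■■■■■■■■■■  
         ▓▒ ▓▓ ▒▓ ┃      ┃■■■■■■■■■■  
         █      █ ┃      ┃■■■■■■■■■■  
          ▓▓  ▓▓  ┃      ┃■■■■■■■■■■  
          ▓ ░░ ▓  ┃      ┃            
                  ┃      ┗━━━━━━━━━━━━
          ▓    ▓  ┃                   
         ▓██████▓ ┃                   
                  ┃                   
         █  ▓▓  █ ┃                   
          █    █  ┃                   
━━━━━━━━━━━━━━━━━━┛                   


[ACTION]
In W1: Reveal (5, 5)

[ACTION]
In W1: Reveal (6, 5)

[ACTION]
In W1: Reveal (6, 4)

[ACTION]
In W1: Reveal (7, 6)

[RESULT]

 ImageViewer      ┃      ┃■■■■■■■■✹■  
──────────────────┨      ┃■■■■■■✹■■■  
                  ┃      ┃■■■■■■■✹■■  
                  ┃      ┃■■✹■■■■✹■■  
                  ┃      ┃■■■■■■■■■■  
                  ┃      ┃■✹■✹■✹■■■■  
          ▓    ▓  ┃      ┃■■■■■■■■✹■  
         ▓▒ ▓▓ ▒▓ ┃      ┃✹■■✹■✹■■✹■  
         █      █ ┃      ┃✹■✹■✹■■■■■  
          ▓▓  ▓▓  ┃      ┃■✹✹■■■■✹■■  
          ▓ ░░ ▓  ┃      ┃            
                  ┃      ┗━━━━━━━━━━━━
          ▓    ▓  ┃                   
         ▓██████▓ ┃                   
                  ┃                   
         █  ▓▓  █ ┃                   
          █    █  ┃                   
━━━━━━━━━━━━━━━━━━┛                   


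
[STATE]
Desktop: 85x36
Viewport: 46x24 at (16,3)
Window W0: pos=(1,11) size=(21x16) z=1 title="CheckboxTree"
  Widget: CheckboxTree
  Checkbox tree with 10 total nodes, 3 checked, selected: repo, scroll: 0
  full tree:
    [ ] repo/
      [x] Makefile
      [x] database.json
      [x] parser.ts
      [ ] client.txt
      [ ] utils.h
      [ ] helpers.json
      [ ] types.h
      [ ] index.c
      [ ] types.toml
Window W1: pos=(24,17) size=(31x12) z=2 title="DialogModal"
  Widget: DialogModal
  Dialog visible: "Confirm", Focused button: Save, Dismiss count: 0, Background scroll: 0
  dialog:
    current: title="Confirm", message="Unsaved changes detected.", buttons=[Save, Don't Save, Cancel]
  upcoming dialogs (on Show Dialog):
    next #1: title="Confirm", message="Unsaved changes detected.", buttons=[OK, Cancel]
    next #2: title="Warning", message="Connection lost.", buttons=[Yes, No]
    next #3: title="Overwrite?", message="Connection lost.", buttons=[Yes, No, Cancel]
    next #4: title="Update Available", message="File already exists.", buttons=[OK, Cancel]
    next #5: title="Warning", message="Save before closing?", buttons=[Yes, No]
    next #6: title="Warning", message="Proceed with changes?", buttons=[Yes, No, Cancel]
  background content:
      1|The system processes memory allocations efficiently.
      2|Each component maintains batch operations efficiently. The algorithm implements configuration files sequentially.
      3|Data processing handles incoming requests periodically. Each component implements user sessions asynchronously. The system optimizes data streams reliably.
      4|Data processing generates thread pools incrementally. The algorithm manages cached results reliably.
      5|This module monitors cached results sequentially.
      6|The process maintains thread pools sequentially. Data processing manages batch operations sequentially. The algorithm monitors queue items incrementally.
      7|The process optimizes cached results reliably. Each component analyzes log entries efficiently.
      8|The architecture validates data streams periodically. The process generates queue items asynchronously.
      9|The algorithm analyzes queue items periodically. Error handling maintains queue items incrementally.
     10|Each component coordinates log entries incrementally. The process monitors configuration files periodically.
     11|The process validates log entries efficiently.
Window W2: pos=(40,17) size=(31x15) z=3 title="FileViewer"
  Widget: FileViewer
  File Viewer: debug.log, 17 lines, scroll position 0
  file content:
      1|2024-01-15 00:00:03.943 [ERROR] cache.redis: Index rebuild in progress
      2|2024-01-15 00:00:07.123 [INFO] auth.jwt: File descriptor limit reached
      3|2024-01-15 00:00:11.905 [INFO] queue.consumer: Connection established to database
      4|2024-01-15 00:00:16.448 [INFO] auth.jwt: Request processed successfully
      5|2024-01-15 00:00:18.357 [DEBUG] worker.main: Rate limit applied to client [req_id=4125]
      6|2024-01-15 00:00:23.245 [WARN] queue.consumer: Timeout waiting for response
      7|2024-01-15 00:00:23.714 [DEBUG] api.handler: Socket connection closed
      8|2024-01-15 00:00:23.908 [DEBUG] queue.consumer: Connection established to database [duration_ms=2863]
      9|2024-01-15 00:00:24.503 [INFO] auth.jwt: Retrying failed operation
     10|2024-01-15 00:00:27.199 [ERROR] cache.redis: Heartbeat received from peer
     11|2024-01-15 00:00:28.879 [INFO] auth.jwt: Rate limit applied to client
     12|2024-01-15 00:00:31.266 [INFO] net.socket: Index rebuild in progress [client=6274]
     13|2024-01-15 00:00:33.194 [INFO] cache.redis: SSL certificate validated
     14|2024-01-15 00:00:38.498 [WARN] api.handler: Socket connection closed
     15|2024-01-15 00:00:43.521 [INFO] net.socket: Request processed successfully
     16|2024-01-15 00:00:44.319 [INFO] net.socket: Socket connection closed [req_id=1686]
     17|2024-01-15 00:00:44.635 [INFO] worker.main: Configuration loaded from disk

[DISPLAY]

                                              
                                              
                                              
                                              
                                              
                                              
                                              
                                              
━━━━━┓                                        
     ┃                                        
─────┨                                        
     ┃                                        
e    ┃                                        
e.jso┃                                        
ts   ┃  ┏━━━━━━━━━━━━━━━┏━━━━━━━━━━━━━━━━━━━━━
txt  ┃  ┃ DialogModal   ┃ FileViewer          
     ┃  ┠───────────────┠─────────────────────
.json┃  ┃The system proc┃2024-01-15 00:00:03.9
     ┃  ┃Ea┌────────────┃2024-01-15 00:00:07.1
     ┃  ┃Da│        Conf┃2024-01-15 00:00:11.9
oml  ┃  ┃Da│Unsaved chan┃2024-01-15 00:00:16.4
     ┃  ┃Th│[Save]  Don'┃2024-01-15 00:00:18.3
     ┃  ┃Th└────────────┃2024-01-15 00:00:23.2
━━━━━┛  ┃The process opt┃2024-01-15 00:00:23.7


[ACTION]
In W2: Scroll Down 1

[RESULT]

                                              
                                              
                                              
                                              
                                              
                                              
                                              
                                              
━━━━━┓                                        
     ┃                                        
─────┨                                        
     ┃                                        
e    ┃                                        
e.jso┃                                        
ts   ┃  ┏━━━━━━━━━━━━━━━┏━━━━━━━━━━━━━━━━━━━━━
txt  ┃  ┃ DialogModal   ┃ FileViewer          
     ┃  ┠───────────────┠─────────────────────
.json┃  ┃The system proc┃2024-01-15 00:00:07.1
     ┃  ┃Ea┌────────────┃2024-01-15 00:00:11.9
     ┃  ┃Da│        Conf┃2024-01-15 00:00:16.4
oml  ┃  ┃Da│Unsaved chan┃2024-01-15 00:00:18.3
     ┃  ┃Th│[Save]  Don'┃2024-01-15 00:00:23.2
     ┃  ┃Th└────────────┃2024-01-15 00:00:23.7
━━━━━┛  ┃The process opt┃2024-01-15 00:00:23.9


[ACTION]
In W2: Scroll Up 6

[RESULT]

                                              
                                              
                                              
                                              
                                              
                                              
                                              
                                              
━━━━━┓                                        
     ┃                                        
─────┨                                        
     ┃                                        
e    ┃                                        
e.jso┃                                        
ts   ┃  ┏━━━━━━━━━━━━━━━┏━━━━━━━━━━━━━━━━━━━━━
txt  ┃  ┃ DialogModal   ┃ FileViewer          
     ┃  ┠───────────────┠─────────────────────
.json┃  ┃The system proc┃2024-01-15 00:00:03.9
     ┃  ┃Ea┌────────────┃2024-01-15 00:00:07.1
     ┃  ┃Da│        Conf┃2024-01-15 00:00:11.9
oml  ┃  ┃Da│Unsaved chan┃2024-01-15 00:00:16.4
     ┃  ┃Th│[Save]  Don'┃2024-01-15 00:00:18.3
     ┃  ┃Th└────────────┃2024-01-15 00:00:23.2
━━━━━┛  ┃The process opt┃2024-01-15 00:00:23.7


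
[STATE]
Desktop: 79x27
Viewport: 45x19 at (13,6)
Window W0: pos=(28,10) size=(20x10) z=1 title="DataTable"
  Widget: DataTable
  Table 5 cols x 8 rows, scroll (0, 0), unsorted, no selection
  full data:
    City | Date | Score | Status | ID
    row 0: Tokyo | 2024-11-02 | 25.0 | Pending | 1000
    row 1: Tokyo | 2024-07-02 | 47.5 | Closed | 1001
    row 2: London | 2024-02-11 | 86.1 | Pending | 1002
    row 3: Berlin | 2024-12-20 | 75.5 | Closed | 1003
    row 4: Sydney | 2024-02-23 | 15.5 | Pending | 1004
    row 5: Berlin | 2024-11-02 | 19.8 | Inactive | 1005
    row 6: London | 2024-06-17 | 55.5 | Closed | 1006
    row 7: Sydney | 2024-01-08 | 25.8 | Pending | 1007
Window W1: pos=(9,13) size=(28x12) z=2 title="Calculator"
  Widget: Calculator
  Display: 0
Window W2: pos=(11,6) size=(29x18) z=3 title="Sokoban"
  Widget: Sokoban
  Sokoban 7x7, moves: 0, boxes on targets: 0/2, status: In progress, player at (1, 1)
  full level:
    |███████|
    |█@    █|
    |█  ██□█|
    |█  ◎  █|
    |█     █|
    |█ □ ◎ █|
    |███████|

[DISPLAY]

━━━━━━━━━━━━━━━━━━━━━━━━━━┓                  
Sokoban                   ┃                  
──────────────────────────┨                  
██████                    ┃                  
@    █                    ┃━━━━━━━┓          
  ██□█                    ┃       ┃          
  ◎  █                    ┃───────┨          
     █                    ┃      │┃          
 □ ◎ █                    ┃──────┼┃          
██████                    ┃-11-02│┃          
oves: 0  0/2              ┃-07-02│┃          
                          ┃-02-11│┃          
                          ┃-12-20│┃          
                          ┃━━━━━━━┛          
                          ┃                  
                          ┃                  
                          ┃                  
━━━━━━━━━━━━━━━━━━━━━━━━━━┛                  
━━━━━━━━━━━━━━━━━━━━━━━┛                     


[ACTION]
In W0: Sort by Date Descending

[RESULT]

━━━━━━━━━━━━━━━━━━━━━━━━━━┓                  
Sokoban                   ┃                  
──────────────────────────┨                  
██████                    ┃                  
@    █                    ┃━━━━━━━┓          
  ██□█                    ┃       ┃          
  ◎  █                    ┃───────┨          
     █                    ┃     ▼│┃          
 □ ◎ █                    ┃──────┼┃          
██████                    ┃-12-20│┃          
oves: 0  0/2              ┃-11-02│┃          
                          ┃-11-02│┃          
                          ┃-07-02│┃          
                          ┃━━━━━━━┛          
                          ┃                  
                          ┃                  
                          ┃                  
━━━━━━━━━━━━━━━━━━━━━━━━━━┛                  
━━━━━━━━━━━━━━━━━━━━━━━┛                     


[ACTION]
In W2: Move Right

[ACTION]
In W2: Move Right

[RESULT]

━━━━━━━━━━━━━━━━━━━━━━━━━━┓                  
Sokoban                   ┃                  
──────────────────────────┨                  
██████                    ┃                  
  @  █                    ┃━━━━━━━┓          
  ██□█                    ┃       ┃          
  ◎  █                    ┃───────┨          
     █                    ┃     ▼│┃          
 □ ◎ █                    ┃──────┼┃          
██████                    ┃-12-20│┃          
oves: 2  0/2              ┃-11-02│┃          
                          ┃-11-02│┃          
                          ┃-07-02│┃          
                          ┃━━━━━━━┛          
                          ┃                  
                          ┃                  
                          ┃                  
━━━━━━━━━━━━━━━━━━━━━━━━━━┛                  
━━━━━━━━━━━━━━━━━━━━━━━┛                     


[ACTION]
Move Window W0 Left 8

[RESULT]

━━━━━━━━━━━━━━━━━━━━━━━━━━┓                  
Sokoban                   ┃                  
──────────────────────────┨                  
██████                    ┃                  
  @  █                    ┃                  
  ██□█                    ┃                  
  ◎  █                    ┃                  
     █                    ┃                  
 □ ◎ █                    ┃                  
██████                    ┃                  
oves: 2  0/2              ┃                  
                          ┃                  
                          ┃                  
                          ┃                  
                          ┃                  
                          ┃                  
                          ┃                  
━━━━━━━━━━━━━━━━━━━━━━━━━━┛                  
━━━━━━━━━━━━━━━━━━━━━━━┛                     


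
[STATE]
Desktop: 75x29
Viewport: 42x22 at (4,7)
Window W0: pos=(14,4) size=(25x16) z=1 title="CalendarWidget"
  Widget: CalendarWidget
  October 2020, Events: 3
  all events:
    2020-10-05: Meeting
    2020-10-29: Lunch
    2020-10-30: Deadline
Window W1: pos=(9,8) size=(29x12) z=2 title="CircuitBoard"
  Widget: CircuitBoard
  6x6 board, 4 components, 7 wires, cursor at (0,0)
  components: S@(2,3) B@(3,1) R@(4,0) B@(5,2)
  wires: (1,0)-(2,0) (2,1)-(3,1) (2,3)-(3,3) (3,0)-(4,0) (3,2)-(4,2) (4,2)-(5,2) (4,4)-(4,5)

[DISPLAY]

          ┃      October 2020     ┃       
     ┏━━━━━━━━━━━━━━━━━━━━━━━━━━━┓┃       
     ┃ CircuitBoard              ┃┃       
     ┠───────────────────────────┨┃       
     ┃   0 1 2 3 4 5             ┃┃       
     ┃0  [.]                     ┃┃       
     ┃                           ┃┃       
     ┃1   ·                      ┃┃       
     ┃    │                      ┃┃       
     ┃2   ·   ·       S          ┃┃       
     ┃        │       │          ┃┃       
     ┃3   ·   B   ·   ·          ┃┃       
     ┗━━━━━━━━━━━━━━━━━━━━━━━━━━━┛┛       
                                          
                                          
                                          
                                          
                                          
                                          
                                          
                                          
                                          


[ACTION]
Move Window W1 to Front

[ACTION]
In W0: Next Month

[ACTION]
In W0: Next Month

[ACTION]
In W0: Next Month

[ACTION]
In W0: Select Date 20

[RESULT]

          ┃      January 2021     ┃       
     ┏━━━━━━━━━━━━━━━━━━━━━━━━━━━┓┃       
     ┃ CircuitBoard              ┃┃       
     ┠───────────────────────────┨┃       
     ┃   0 1 2 3 4 5             ┃┃       
     ┃0  [.]                     ┃┃       
     ┃                           ┃┃       
     ┃1   ·                      ┃┃       
     ┃    │                      ┃┃       
     ┃2   ·   ·       S          ┃┃       
     ┃        │       │          ┃┃       
     ┃3   ·   B   ·   ·          ┃┃       
     ┗━━━━━━━━━━━━━━━━━━━━━━━━━━━┛┛       
                                          
                                          
                                          
                                          
                                          
                                          
                                          
                                          
                                          


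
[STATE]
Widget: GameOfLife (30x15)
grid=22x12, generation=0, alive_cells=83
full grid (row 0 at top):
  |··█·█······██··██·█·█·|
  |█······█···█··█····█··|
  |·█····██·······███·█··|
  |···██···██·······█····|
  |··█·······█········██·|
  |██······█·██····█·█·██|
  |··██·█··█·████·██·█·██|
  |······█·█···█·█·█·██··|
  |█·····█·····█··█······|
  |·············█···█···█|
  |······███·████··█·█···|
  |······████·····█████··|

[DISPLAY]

Gen: 0                        
··█·█······██··██·█·█·        
█······█···█··█····█··        
·█····██·······███·█··        
···██···██·······█····        
··█·······█········██·        
██······█·██····█·█·██        
··██·█··█·████·██·█·██        
······█·█···█·█·█·██··        
█·····█·····█··█······        
·············█···█···█        
······███·████··█·█···        
······████·····█████··        
                              
                              


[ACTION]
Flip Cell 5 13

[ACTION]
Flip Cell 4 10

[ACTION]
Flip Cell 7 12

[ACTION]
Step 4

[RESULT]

Gen: 4                        
··············█·█·█···        
···········█········██        
··█····███··█·······█·        
██·██·······█·····█··█        
██·██··█·····█████··██        
█··██·········██··█···        
·██···█······█··██·█·█        
······█··████·····██··        
······███·············        
······█···············        
······██··········██··        
······██··········██··        
                              
                              


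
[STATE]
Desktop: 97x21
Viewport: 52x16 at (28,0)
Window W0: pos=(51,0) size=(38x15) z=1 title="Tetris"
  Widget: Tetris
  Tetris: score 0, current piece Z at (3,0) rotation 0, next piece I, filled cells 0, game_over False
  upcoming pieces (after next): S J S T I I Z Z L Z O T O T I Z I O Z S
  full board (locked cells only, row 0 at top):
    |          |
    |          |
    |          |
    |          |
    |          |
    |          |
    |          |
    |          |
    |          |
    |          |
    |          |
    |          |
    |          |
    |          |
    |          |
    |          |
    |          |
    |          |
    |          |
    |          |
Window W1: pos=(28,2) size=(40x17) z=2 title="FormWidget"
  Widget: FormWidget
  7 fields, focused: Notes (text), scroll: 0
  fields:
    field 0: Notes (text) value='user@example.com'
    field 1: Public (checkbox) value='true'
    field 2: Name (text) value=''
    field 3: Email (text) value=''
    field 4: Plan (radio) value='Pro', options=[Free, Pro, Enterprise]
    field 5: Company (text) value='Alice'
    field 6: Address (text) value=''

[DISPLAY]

                       ┏━━━━━━━━━━━━━━━━━━━━━━━━━━━━
                       ┃ Tetris                     
┏━━━━━━━━━━━━━━━━━━━━━━━━━━━━━━━━━━━━━━┓────────────
┃ FormWidget                           ┃            
┠──────────────────────────────────────┨            
┃> Notes:      [user@example.com      ]┃            
┃  Public:     [x]                     ┃            
┃  Name:       [                      ]┃            
┃  Email:      [                      ]┃            
┃  Plan:       ( ) Free  (●) Pro  ( ) E┃:           
┃  Company:    [Alice                 ]┃            
┃  Address:    [                      ]┃            
┃                                      ┃            
┃                                      ┃            
┃                                      ┃━━━━━━━━━━━━
┃                                      ┃            


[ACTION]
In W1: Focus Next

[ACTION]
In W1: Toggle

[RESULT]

                       ┏━━━━━━━━━━━━━━━━━━━━━━━━━━━━
                       ┃ Tetris                     
┏━━━━━━━━━━━━━━━━━━━━━━━━━━━━━━━━━━━━━━┓────────────
┃ FormWidget                           ┃            
┠──────────────────────────────────────┨            
┃  Notes:      [user@example.com      ]┃            
┃> Public:     [ ]                     ┃            
┃  Name:       [                      ]┃            
┃  Email:      [                      ]┃            
┃  Plan:       ( ) Free  (●) Pro  ( ) E┃:           
┃  Company:    [Alice                 ]┃            
┃  Address:    [                      ]┃            
┃                                      ┃            
┃                                      ┃            
┃                                      ┃━━━━━━━━━━━━
┃                                      ┃            


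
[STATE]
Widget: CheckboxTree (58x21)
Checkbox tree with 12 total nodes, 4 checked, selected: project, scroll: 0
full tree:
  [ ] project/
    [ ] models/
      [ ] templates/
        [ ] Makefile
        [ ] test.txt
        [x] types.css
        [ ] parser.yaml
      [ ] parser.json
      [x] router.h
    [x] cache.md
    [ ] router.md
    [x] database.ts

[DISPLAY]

>[-] project/                                             
   [-] models/                                            
     [-] templates/                                       
       [ ] Makefile                                       
       [ ] test.txt                                       
       [x] types.css                                      
       [ ] parser.yaml                                    
     [ ] parser.json                                      
     [x] router.h                                         
   [x] cache.md                                           
   [ ] router.md                                          
   [x] database.ts                                        
                                                          
                                                          
                                                          
                                                          
                                                          
                                                          
                                                          
                                                          
                                                          


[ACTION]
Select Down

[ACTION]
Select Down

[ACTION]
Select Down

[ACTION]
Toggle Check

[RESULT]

 [-] project/                                             
   [-] models/                                            
     [-] templates/                                       
>      [x] Makefile                                       
       [ ] test.txt                                       
       [x] types.css                                      
       [ ] parser.yaml                                    
     [ ] parser.json                                      
     [x] router.h                                         
   [x] cache.md                                           
   [ ] router.md                                          
   [x] database.ts                                        
                                                          
                                                          
                                                          
                                                          
                                                          
                                                          
                                                          
                                                          
                                                          


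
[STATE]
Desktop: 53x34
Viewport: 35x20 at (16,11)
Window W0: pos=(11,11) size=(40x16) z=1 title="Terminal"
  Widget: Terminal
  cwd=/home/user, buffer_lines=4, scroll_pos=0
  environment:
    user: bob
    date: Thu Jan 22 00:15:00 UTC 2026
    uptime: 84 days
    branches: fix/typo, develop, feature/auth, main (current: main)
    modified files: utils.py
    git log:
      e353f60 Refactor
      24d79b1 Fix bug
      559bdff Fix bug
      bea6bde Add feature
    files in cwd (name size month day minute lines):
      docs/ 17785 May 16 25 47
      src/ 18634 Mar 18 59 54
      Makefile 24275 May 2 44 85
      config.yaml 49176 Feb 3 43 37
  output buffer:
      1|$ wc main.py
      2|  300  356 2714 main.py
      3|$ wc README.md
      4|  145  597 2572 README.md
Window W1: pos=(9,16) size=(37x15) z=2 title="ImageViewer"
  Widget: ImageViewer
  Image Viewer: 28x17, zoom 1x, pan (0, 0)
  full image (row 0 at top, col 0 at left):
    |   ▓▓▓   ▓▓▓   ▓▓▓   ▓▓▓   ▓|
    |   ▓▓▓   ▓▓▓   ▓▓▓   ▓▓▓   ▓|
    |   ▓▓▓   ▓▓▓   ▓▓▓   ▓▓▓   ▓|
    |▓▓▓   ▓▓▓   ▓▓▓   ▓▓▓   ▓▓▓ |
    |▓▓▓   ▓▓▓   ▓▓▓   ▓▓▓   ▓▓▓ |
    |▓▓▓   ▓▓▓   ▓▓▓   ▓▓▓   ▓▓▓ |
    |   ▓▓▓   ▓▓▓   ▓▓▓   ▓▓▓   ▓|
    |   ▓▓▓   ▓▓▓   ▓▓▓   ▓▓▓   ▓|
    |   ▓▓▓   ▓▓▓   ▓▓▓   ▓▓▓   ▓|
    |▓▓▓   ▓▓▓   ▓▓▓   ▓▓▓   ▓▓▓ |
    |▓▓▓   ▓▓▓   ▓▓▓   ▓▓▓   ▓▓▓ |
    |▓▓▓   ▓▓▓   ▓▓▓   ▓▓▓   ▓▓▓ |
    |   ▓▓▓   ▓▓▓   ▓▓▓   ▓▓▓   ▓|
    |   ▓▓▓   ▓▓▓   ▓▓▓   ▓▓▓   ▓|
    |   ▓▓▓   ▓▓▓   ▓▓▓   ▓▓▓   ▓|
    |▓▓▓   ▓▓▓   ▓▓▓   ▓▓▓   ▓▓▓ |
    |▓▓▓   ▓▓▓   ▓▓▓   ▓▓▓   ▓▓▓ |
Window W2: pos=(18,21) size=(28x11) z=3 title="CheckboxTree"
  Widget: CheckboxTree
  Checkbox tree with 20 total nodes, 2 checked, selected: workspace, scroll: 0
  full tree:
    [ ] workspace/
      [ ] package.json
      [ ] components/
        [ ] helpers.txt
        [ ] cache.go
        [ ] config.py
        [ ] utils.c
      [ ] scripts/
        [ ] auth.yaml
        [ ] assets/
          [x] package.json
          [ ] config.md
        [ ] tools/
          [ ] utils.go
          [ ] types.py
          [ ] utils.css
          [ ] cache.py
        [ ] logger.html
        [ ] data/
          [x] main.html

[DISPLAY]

━━━━━━━━━━━━━━━━━━━━━━━━━━━━━━━━━━┓
minal                             ┃
──────────────────────────────────┨
 main.py                          ┃
0  356 2714 main.py               ┃
━━━━━━━━━━━━━━━━━━━━━━━━━━━━━┓    ┃
Viewer                       ┃    ┃
─────────────────────────────┨    ┃
   ▓▓▓   ▓▓▓   ▓▓▓   ▓       ┃    ┃
   ▓▓▓   ▓▓▓   ▓▓▓   ▓       ┃    ┃
  ┏━━━━━━━━━━━━━━━━━━━━━━━━━━┓    ┃
▓▓┃ CheckboxTree             ┃    ┃
▓▓┠──────────────────────────┨    ┃
▓▓┃>[-] workspace/           ┃    ┃
  ┃   [ ] package.json       ┃    ┃
  ┃   [ ] components/        ┃━━━━┛
  ┃     [ ] helpers.txt      ┃     
▓▓┃     [ ] cache.go         ┃     
▓▓┃     [ ] config.py        ┃     
━━┃     [ ] utils.c          ┃     


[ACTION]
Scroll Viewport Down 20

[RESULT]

 main.py                          ┃
0  356 2714 main.py               ┃
━━━━━━━━━━━━━━━━━━━━━━━━━━━━━┓    ┃
Viewer                       ┃    ┃
─────────────────────────────┨    ┃
   ▓▓▓   ▓▓▓   ▓▓▓   ▓       ┃    ┃
   ▓▓▓   ▓▓▓   ▓▓▓   ▓       ┃    ┃
  ┏━━━━━━━━━━━━━━━━━━━━━━━━━━┓    ┃
▓▓┃ CheckboxTree             ┃    ┃
▓▓┠──────────────────────────┨    ┃
▓▓┃>[-] workspace/           ┃    ┃
  ┃   [ ] package.json       ┃    ┃
  ┃   [ ] components/        ┃━━━━┛
  ┃     [ ] helpers.txt      ┃     
▓▓┃     [ ] cache.go         ┃     
▓▓┃     [ ] config.py        ┃     
━━┃     [ ] utils.c          ┃     
  ┗━━━━━━━━━━━━━━━━━━━━━━━━━━┛     
                                   
                                   


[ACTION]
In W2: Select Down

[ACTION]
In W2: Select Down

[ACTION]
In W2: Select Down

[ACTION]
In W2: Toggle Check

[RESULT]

 main.py                          ┃
0  356 2714 main.py               ┃
━━━━━━━━━━━━━━━━━━━━━━━━━━━━━┓    ┃
Viewer                       ┃    ┃
─────────────────────────────┨    ┃
   ▓▓▓   ▓▓▓   ▓▓▓   ▓       ┃    ┃
   ▓▓▓   ▓▓▓   ▓▓▓   ▓       ┃    ┃
  ┏━━━━━━━━━━━━━━━━━━━━━━━━━━┓    ┃
▓▓┃ CheckboxTree             ┃    ┃
▓▓┠──────────────────────────┨    ┃
▓▓┃ [-] workspace/           ┃    ┃
  ┃   [ ] package.json       ┃    ┃
  ┃   [-] components/        ┃━━━━┛
  ┃>    [x] helpers.txt      ┃     
▓▓┃     [ ] cache.go         ┃     
▓▓┃     [ ] config.py        ┃     
━━┃     [ ] utils.c          ┃     
  ┗━━━━━━━━━━━━━━━━━━━━━━━━━━┛     
                                   
                                   
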